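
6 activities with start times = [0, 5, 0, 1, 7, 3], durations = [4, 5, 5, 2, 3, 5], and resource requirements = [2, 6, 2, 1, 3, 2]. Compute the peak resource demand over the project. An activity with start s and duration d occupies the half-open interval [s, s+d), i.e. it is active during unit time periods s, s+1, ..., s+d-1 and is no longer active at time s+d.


Each activity i is active on [start_i, start_i + duration_i).
Compute total resource usage per time slot:
  t=0: active resources = [2, 2], total = 4
  t=1: active resources = [2, 2, 1], total = 5
  t=2: active resources = [2, 2, 1], total = 5
  t=3: active resources = [2, 2, 2], total = 6
  t=4: active resources = [2, 2], total = 4
  t=5: active resources = [6, 2], total = 8
  t=6: active resources = [6, 2], total = 8
  t=7: active resources = [6, 3, 2], total = 11
  t=8: active resources = [6, 3], total = 9
  t=9: active resources = [6, 3], total = 9
Peak resource demand = 11

11


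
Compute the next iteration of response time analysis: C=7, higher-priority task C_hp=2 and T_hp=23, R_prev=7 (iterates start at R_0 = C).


R_next = C + ceil(R_prev / T_hp) * C_hp
ceil(7 / 23) = ceil(0.3043) = 1
Interference = 1 * 2 = 2
R_next = 7 + 2 = 9

9


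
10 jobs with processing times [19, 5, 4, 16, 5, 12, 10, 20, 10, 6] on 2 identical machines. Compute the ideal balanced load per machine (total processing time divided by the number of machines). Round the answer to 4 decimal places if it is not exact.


Total processing time = 19 + 5 + 4 + 16 + 5 + 12 + 10 + 20 + 10 + 6 = 107
Number of machines = 2
Ideal balanced load = 107 / 2 = 53.5

53.5


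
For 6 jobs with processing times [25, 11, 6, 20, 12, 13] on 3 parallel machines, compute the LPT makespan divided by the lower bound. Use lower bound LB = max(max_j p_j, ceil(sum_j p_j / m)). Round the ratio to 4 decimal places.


LPT order: [25, 20, 13, 12, 11, 6]
Machine loads after assignment: [31, 31, 25]
LPT makespan = 31
Lower bound = max(max_job, ceil(total/3)) = max(25, 29) = 29
Ratio = 31 / 29 = 1.069

1.069


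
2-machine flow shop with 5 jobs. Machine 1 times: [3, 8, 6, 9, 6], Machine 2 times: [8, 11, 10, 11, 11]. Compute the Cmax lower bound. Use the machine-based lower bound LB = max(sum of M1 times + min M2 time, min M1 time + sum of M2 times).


LB1 = sum(M1 times) + min(M2 times) = 32 + 8 = 40
LB2 = min(M1 times) + sum(M2 times) = 3 + 51 = 54
Lower bound = max(LB1, LB2) = max(40, 54) = 54

54


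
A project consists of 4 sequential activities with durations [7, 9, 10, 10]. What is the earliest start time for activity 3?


Activity 3 starts after activities 1 through 2 complete.
Predecessor durations: [7, 9]
ES = 7 + 9 = 16

16


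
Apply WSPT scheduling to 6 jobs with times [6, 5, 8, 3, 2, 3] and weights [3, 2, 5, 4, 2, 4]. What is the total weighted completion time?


Compute p/w ratios and sort ascending (WSPT): [(3, 4), (3, 4), (2, 2), (8, 5), (6, 3), (5, 2)]
Compute weighted completion times:
  Job (p=3,w=4): C=3, w*C=4*3=12
  Job (p=3,w=4): C=6, w*C=4*6=24
  Job (p=2,w=2): C=8, w*C=2*8=16
  Job (p=8,w=5): C=16, w*C=5*16=80
  Job (p=6,w=3): C=22, w*C=3*22=66
  Job (p=5,w=2): C=27, w*C=2*27=54
Total weighted completion time = 252

252


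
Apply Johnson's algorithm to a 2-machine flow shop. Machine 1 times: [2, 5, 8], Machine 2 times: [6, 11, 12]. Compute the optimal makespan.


Apply Johnson's rule:
  Group 1 (a <= b): [(1, 2, 6), (2, 5, 11), (3, 8, 12)]
  Group 2 (a > b): []
Optimal job order: [1, 2, 3]
Schedule:
  Job 1: M1 done at 2, M2 done at 8
  Job 2: M1 done at 7, M2 done at 19
  Job 3: M1 done at 15, M2 done at 31
Makespan = 31

31


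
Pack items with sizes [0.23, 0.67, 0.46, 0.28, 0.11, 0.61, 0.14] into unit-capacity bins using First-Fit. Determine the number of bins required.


Place items sequentially using First-Fit:
  Item 0.23 -> new Bin 1
  Item 0.67 -> Bin 1 (now 0.9)
  Item 0.46 -> new Bin 2
  Item 0.28 -> Bin 2 (now 0.74)
  Item 0.11 -> Bin 2 (now 0.85)
  Item 0.61 -> new Bin 3
  Item 0.14 -> Bin 2 (now 0.99)
Total bins used = 3

3


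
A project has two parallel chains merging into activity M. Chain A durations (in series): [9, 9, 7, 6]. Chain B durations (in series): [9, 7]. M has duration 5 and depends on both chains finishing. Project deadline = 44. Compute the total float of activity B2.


Forward pass: ES(B2) = sum of predecessors on chain B = 9
EF = ES + duration = 9 + 7 = 16
Backward pass: LF(M) = deadline = 44; LS(M) = 44 - 5 = 39
LF(B2) = LS(M) - sum(successors on chain B) = 39 - 0 = 39
LS = LF - duration = 39 - 7 = 32
Total float = LS - ES = 32 - 9 = 23

23


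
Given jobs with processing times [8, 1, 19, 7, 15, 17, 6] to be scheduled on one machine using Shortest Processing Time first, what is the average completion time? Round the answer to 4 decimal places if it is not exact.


Sort jobs by processing time (SPT order): [1, 6, 7, 8, 15, 17, 19]
Compute completion times sequentially:
  Job 1: processing = 1, completes at 1
  Job 2: processing = 6, completes at 7
  Job 3: processing = 7, completes at 14
  Job 4: processing = 8, completes at 22
  Job 5: processing = 15, completes at 37
  Job 6: processing = 17, completes at 54
  Job 7: processing = 19, completes at 73
Sum of completion times = 208
Average completion time = 208/7 = 29.7143

29.7143


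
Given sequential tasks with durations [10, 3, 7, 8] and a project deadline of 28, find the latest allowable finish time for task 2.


LF(activity 2) = deadline - sum of successor durations
Successors: activities 3 through 4 with durations [7, 8]
Sum of successor durations = 15
LF = 28 - 15 = 13

13


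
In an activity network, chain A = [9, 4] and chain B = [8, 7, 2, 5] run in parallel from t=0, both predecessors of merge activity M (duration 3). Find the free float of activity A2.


ES(A2) = sum of predecessors on chain A = 9
EF(A2) = ES + duration = 9 + 4 = 13
Successor of A2 is M. ES(M) = max(sum(A), sum(B)) = max(13, 22) = 22
Free float = ES(successor) - EF(current) = 22 - 13 = 9

9


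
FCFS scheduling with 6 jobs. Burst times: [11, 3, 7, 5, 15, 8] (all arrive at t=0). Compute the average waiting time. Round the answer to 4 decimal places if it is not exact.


FCFS order (as given): [11, 3, 7, 5, 15, 8]
Waiting times:
  Job 1: wait = 0
  Job 2: wait = 11
  Job 3: wait = 14
  Job 4: wait = 21
  Job 5: wait = 26
  Job 6: wait = 41
Sum of waiting times = 113
Average waiting time = 113/6 = 18.8333

18.8333


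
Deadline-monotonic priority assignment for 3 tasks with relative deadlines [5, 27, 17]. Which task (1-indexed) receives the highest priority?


Sort tasks by relative deadline (ascending):
  Task 1: deadline = 5
  Task 3: deadline = 17
  Task 2: deadline = 27
Priority order (highest first): [1, 3, 2]
Highest priority task = 1

1


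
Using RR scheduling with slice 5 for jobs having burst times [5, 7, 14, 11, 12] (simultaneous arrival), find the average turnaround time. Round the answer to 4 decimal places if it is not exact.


Time quantum = 5
Execution trace:
  J1 runs 5 units, time = 5
  J2 runs 5 units, time = 10
  J3 runs 5 units, time = 15
  J4 runs 5 units, time = 20
  J5 runs 5 units, time = 25
  J2 runs 2 units, time = 27
  J3 runs 5 units, time = 32
  J4 runs 5 units, time = 37
  J5 runs 5 units, time = 42
  J3 runs 4 units, time = 46
  J4 runs 1 units, time = 47
  J5 runs 2 units, time = 49
Finish times: [5, 27, 46, 47, 49]
Average turnaround = 174/5 = 34.8

34.8


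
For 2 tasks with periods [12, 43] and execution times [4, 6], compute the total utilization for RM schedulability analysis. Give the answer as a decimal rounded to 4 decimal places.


Compute individual utilizations (exact fractions):
  Task 1: C/T = 4/12 = 1/3 (approx. 0.3333)
  Task 2: C/T = 6/43 (approx. 0.1395)
Total utilization U = 1/3 + 6/43 = 61/129
Rounded to 4 decimal places: U = 0.4729
RM (Liu & Layland) bound for 2 tasks = 0.828427; compare with U = 61/129 (approx. 0.472868)
U <= bound, so schedulable by RM sufficient condition.

0.4729


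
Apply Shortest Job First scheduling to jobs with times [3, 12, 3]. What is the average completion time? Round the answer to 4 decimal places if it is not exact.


SJF order (ascending): [3, 3, 12]
Completion times:
  Job 1: burst=3, C=3
  Job 2: burst=3, C=6
  Job 3: burst=12, C=18
Average completion = 27/3 = 9.0

9.0


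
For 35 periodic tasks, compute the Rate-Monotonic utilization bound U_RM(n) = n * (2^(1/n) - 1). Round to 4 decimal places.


Compute 2^(1/35) = 1.0200016094
Subtract 1: 1.0200016094 - 1 = 0.0200016094
Multiply by n: 35 * 0.0200016094 = 0.7000563290
Round to 4 dp: 0.7001

0.7001


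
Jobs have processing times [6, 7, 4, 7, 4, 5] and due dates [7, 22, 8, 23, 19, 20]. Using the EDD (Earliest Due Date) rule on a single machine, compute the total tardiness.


Sort by due date (EDD order): [(6, 7), (4, 8), (4, 19), (5, 20), (7, 22), (7, 23)]
Compute completion times and tardiness:
  Job 1: p=6, d=7, C=6, tardiness=max(0,6-7)=0
  Job 2: p=4, d=8, C=10, tardiness=max(0,10-8)=2
  Job 3: p=4, d=19, C=14, tardiness=max(0,14-19)=0
  Job 4: p=5, d=20, C=19, tardiness=max(0,19-20)=0
  Job 5: p=7, d=22, C=26, tardiness=max(0,26-22)=4
  Job 6: p=7, d=23, C=33, tardiness=max(0,33-23)=10
Total tardiness = 16

16


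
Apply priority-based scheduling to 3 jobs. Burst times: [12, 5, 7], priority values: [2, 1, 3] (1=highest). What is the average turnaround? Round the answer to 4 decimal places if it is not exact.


Sort by priority (ascending = highest first):
Order: [(1, 5), (2, 12), (3, 7)]
Completion times:
  Priority 1, burst=5, C=5
  Priority 2, burst=12, C=17
  Priority 3, burst=7, C=24
Average turnaround = 46/3 = 15.3333

15.3333


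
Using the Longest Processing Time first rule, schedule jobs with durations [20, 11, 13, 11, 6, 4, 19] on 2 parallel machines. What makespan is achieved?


Sort jobs in decreasing order (LPT): [20, 19, 13, 11, 11, 6, 4]
Assign each job to the least loaded machine:
  Machine 1: jobs [20, 11, 11], load = 42
  Machine 2: jobs [19, 13, 6, 4], load = 42
Makespan = max load = 42

42


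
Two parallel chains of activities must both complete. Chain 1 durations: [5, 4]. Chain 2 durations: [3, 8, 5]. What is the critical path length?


Path A total = 5 + 4 = 9
Path B total = 3 + 8 + 5 = 16
Critical path = longest path = max(9, 16) = 16

16


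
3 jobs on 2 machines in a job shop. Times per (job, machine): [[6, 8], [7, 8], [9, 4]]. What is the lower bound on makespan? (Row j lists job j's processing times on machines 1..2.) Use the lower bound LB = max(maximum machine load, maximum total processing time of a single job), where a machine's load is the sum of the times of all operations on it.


Machine loads:
  Machine 1: 6 + 7 + 9 = 22
  Machine 2: 8 + 8 + 4 = 20
Max machine load = 22
Job totals:
  Job 1: 14
  Job 2: 15
  Job 3: 13
Max job total = 15
Lower bound = max(22, 15) = 22

22


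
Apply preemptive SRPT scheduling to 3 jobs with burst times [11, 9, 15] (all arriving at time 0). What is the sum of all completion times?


Since all jobs arrive at t=0, SRPT equals SPT ordering.
SPT order: [9, 11, 15]
Completion times:
  Job 1: p=9, C=9
  Job 2: p=11, C=20
  Job 3: p=15, C=35
Total completion time = 9 + 20 + 35 = 64

64


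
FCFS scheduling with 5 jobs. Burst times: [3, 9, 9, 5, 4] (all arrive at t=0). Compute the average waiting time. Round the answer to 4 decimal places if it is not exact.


FCFS order (as given): [3, 9, 9, 5, 4]
Waiting times:
  Job 1: wait = 0
  Job 2: wait = 3
  Job 3: wait = 12
  Job 4: wait = 21
  Job 5: wait = 26
Sum of waiting times = 62
Average waiting time = 62/5 = 12.4

12.4


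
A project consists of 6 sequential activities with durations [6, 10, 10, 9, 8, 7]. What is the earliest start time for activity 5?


Activity 5 starts after activities 1 through 4 complete.
Predecessor durations: [6, 10, 10, 9]
ES = 6 + 10 + 10 + 9 = 35

35


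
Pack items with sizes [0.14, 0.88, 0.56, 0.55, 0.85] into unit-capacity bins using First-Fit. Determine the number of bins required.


Place items sequentially using First-Fit:
  Item 0.14 -> new Bin 1
  Item 0.88 -> new Bin 2
  Item 0.56 -> Bin 1 (now 0.7)
  Item 0.55 -> new Bin 3
  Item 0.85 -> new Bin 4
Total bins used = 4

4


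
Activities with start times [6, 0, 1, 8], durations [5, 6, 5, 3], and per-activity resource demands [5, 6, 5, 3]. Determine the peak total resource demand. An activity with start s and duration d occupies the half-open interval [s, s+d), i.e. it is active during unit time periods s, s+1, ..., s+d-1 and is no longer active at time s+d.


Each activity i is active on [start_i, start_i + duration_i).
Compute total resource usage per time slot:
  t=0: active resources = [6], total = 6
  t=1: active resources = [6, 5], total = 11
  t=2: active resources = [6, 5], total = 11
  t=3: active resources = [6, 5], total = 11
  t=4: active resources = [6, 5], total = 11
  t=5: active resources = [6, 5], total = 11
  t=6: active resources = [5], total = 5
  t=7: active resources = [5], total = 5
  t=8: active resources = [5, 3], total = 8
  t=9: active resources = [5, 3], total = 8
  t=10: active resources = [5, 3], total = 8
Peak resource demand = 11

11


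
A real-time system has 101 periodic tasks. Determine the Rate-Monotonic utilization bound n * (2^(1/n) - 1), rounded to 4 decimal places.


Compute 2^(1/101) = 1.0068864466
Subtract 1: 1.0068864466 - 1 = 0.0068864466
Multiply by n: 101 * 0.0068864466 = 0.6955311066
Round to 4 dp: 0.6955

0.6955


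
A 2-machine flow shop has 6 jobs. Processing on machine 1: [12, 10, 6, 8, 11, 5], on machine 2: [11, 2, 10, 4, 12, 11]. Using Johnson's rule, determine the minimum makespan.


Apply Johnson's rule:
  Group 1 (a <= b): [(6, 5, 11), (3, 6, 10), (5, 11, 12)]
  Group 2 (a > b): [(1, 12, 11), (4, 8, 4), (2, 10, 2)]
Optimal job order: [6, 3, 5, 1, 4, 2]
Schedule:
  Job 6: M1 done at 5, M2 done at 16
  Job 3: M1 done at 11, M2 done at 26
  Job 5: M1 done at 22, M2 done at 38
  Job 1: M1 done at 34, M2 done at 49
  Job 4: M1 done at 42, M2 done at 53
  Job 2: M1 done at 52, M2 done at 55
Makespan = 55

55


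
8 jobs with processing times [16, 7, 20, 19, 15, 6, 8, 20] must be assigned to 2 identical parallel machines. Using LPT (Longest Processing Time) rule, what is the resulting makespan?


Sort jobs in decreasing order (LPT): [20, 20, 19, 16, 15, 8, 7, 6]
Assign each job to the least loaded machine:
  Machine 1: jobs [20, 19, 8, 7], load = 54
  Machine 2: jobs [20, 16, 15, 6], load = 57
Makespan = max load = 57

57


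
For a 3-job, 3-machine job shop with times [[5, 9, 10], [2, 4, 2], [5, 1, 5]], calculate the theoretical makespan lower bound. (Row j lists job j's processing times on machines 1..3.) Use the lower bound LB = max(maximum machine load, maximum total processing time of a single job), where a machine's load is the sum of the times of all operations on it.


Machine loads:
  Machine 1: 5 + 2 + 5 = 12
  Machine 2: 9 + 4 + 1 = 14
  Machine 3: 10 + 2 + 5 = 17
Max machine load = 17
Job totals:
  Job 1: 24
  Job 2: 8
  Job 3: 11
Max job total = 24
Lower bound = max(17, 24) = 24

24


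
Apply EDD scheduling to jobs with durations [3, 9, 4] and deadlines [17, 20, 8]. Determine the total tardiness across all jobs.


Sort by due date (EDD order): [(4, 8), (3, 17), (9, 20)]
Compute completion times and tardiness:
  Job 1: p=4, d=8, C=4, tardiness=max(0,4-8)=0
  Job 2: p=3, d=17, C=7, tardiness=max(0,7-17)=0
  Job 3: p=9, d=20, C=16, tardiness=max(0,16-20)=0
Total tardiness = 0

0


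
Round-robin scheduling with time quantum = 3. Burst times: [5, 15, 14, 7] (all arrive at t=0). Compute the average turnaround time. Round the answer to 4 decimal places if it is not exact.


Time quantum = 3
Execution trace:
  J1 runs 3 units, time = 3
  J2 runs 3 units, time = 6
  J3 runs 3 units, time = 9
  J4 runs 3 units, time = 12
  J1 runs 2 units, time = 14
  J2 runs 3 units, time = 17
  J3 runs 3 units, time = 20
  J4 runs 3 units, time = 23
  J2 runs 3 units, time = 26
  J3 runs 3 units, time = 29
  J4 runs 1 units, time = 30
  J2 runs 3 units, time = 33
  J3 runs 3 units, time = 36
  J2 runs 3 units, time = 39
  J3 runs 2 units, time = 41
Finish times: [14, 39, 41, 30]
Average turnaround = 124/4 = 31.0

31.0


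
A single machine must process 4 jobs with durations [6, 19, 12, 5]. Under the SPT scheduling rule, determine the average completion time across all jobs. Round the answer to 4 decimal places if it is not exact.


Sort jobs by processing time (SPT order): [5, 6, 12, 19]
Compute completion times sequentially:
  Job 1: processing = 5, completes at 5
  Job 2: processing = 6, completes at 11
  Job 3: processing = 12, completes at 23
  Job 4: processing = 19, completes at 42
Sum of completion times = 81
Average completion time = 81/4 = 20.25

20.25


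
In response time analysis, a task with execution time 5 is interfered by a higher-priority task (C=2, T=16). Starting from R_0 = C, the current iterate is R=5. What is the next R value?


R_next = C + ceil(R_prev / T_hp) * C_hp
ceil(5 / 16) = ceil(0.3125) = 1
Interference = 1 * 2 = 2
R_next = 5 + 2 = 7

7


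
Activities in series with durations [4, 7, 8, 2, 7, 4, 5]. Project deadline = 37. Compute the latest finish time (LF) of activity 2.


LF(activity 2) = deadline - sum of successor durations
Successors: activities 3 through 7 with durations [8, 2, 7, 4, 5]
Sum of successor durations = 26
LF = 37 - 26 = 11

11


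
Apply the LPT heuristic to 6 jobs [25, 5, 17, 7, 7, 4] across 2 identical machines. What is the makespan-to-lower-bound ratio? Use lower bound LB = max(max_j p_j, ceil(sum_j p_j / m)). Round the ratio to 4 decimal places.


LPT order: [25, 17, 7, 7, 5, 4]
Machine loads after assignment: [34, 31]
LPT makespan = 34
Lower bound = max(max_job, ceil(total/2)) = max(25, 33) = 33
Ratio = 34 / 33 = 1.0303

1.0303


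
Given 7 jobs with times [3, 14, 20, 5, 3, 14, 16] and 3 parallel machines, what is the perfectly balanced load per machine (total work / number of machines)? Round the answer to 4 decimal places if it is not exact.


Total processing time = 3 + 14 + 20 + 5 + 3 + 14 + 16 = 75
Number of machines = 3
Ideal balanced load = 75 / 3 = 25.0

25.0


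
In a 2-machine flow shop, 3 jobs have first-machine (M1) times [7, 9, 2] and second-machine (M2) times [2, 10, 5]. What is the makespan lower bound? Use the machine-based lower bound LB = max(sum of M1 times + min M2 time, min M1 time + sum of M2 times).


LB1 = sum(M1 times) + min(M2 times) = 18 + 2 = 20
LB2 = min(M1 times) + sum(M2 times) = 2 + 17 = 19
Lower bound = max(LB1, LB2) = max(20, 19) = 20

20


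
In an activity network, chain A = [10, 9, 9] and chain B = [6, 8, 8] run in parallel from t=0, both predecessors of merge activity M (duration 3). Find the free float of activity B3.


ES(B3) = sum of predecessors on chain B = 14
EF(B3) = ES + duration = 14 + 8 = 22
Successor of B3 is M. ES(M) = max(sum(A), sum(B)) = max(28, 22) = 28
Free float = ES(successor) - EF(current) = 28 - 22 = 6

6


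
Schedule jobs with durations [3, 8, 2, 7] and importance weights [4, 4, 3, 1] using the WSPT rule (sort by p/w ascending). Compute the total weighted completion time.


Compute p/w ratios and sort ascending (WSPT): [(2, 3), (3, 4), (8, 4), (7, 1)]
Compute weighted completion times:
  Job (p=2,w=3): C=2, w*C=3*2=6
  Job (p=3,w=4): C=5, w*C=4*5=20
  Job (p=8,w=4): C=13, w*C=4*13=52
  Job (p=7,w=1): C=20, w*C=1*20=20
Total weighted completion time = 98

98


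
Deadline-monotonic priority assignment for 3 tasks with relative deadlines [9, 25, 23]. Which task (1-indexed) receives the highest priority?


Sort tasks by relative deadline (ascending):
  Task 1: deadline = 9
  Task 3: deadline = 23
  Task 2: deadline = 25
Priority order (highest first): [1, 3, 2]
Highest priority task = 1

1


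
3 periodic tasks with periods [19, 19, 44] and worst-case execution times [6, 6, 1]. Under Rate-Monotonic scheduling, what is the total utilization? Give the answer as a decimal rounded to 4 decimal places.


Compute individual utilizations (exact fractions):
  Task 1: C/T = 6/19 (approx. 0.3158)
  Task 2: C/T = 6/19 (approx. 0.3158)
  Task 3: C/T = 1/44 (approx. 0.0227)
Total utilization U = 6/19 + 6/19 + 1/44 = 547/836
Rounded to 4 decimal places: U = 0.6543
RM (Liu & Layland) bound for 3 tasks = 0.779763; compare with U = 547/836 (approx. 0.654306)
U <= bound, so schedulable by RM sufficient condition.

0.6543


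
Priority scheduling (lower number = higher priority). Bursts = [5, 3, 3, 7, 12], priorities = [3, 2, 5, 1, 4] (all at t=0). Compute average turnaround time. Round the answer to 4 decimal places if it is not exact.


Sort by priority (ascending = highest first):
Order: [(1, 7), (2, 3), (3, 5), (4, 12), (5, 3)]
Completion times:
  Priority 1, burst=7, C=7
  Priority 2, burst=3, C=10
  Priority 3, burst=5, C=15
  Priority 4, burst=12, C=27
  Priority 5, burst=3, C=30
Average turnaround = 89/5 = 17.8

17.8


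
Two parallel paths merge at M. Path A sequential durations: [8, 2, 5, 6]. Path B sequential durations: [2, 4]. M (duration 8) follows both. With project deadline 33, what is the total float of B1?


Forward pass: ES(B1) = sum of predecessors on chain B = 0
EF = ES + duration = 0 + 2 = 2
Backward pass: LF(M) = deadline = 33; LS(M) = 33 - 8 = 25
LF(B1) = LS(M) - sum(successors on chain B) = 25 - 4 = 21
LS = LF - duration = 21 - 2 = 19
Total float = LS - ES = 19 - 0 = 19

19


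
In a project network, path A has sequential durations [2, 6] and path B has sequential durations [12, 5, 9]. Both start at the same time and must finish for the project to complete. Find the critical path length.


Path A total = 2 + 6 = 8
Path B total = 12 + 5 + 9 = 26
Critical path = longest path = max(8, 26) = 26

26


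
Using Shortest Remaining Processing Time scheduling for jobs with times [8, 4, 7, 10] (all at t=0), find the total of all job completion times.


Since all jobs arrive at t=0, SRPT equals SPT ordering.
SPT order: [4, 7, 8, 10]
Completion times:
  Job 1: p=4, C=4
  Job 2: p=7, C=11
  Job 3: p=8, C=19
  Job 4: p=10, C=29
Total completion time = 4 + 11 + 19 + 29 = 63

63


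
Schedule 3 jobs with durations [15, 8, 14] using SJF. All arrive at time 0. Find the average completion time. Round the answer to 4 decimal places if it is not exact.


SJF order (ascending): [8, 14, 15]
Completion times:
  Job 1: burst=8, C=8
  Job 2: burst=14, C=22
  Job 3: burst=15, C=37
Average completion = 67/3 = 22.3333

22.3333


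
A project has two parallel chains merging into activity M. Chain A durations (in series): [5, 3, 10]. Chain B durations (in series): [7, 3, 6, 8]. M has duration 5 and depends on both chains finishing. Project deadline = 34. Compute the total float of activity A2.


Forward pass: ES(A2) = sum of predecessors on chain A = 5
EF = ES + duration = 5 + 3 = 8
Backward pass: LF(M) = deadline = 34; LS(M) = 34 - 5 = 29
LF(A2) = LS(M) - sum(successors on chain A) = 29 - 10 = 19
LS = LF - duration = 19 - 3 = 16
Total float = LS - ES = 16 - 5 = 11

11


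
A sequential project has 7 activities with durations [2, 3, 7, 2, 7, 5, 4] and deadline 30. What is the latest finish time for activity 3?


LF(activity 3) = deadline - sum of successor durations
Successors: activities 4 through 7 with durations [2, 7, 5, 4]
Sum of successor durations = 18
LF = 30 - 18 = 12

12


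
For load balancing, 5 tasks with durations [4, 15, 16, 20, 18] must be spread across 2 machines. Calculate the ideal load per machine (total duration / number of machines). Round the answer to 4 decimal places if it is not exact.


Total processing time = 4 + 15 + 16 + 20 + 18 = 73
Number of machines = 2
Ideal balanced load = 73 / 2 = 36.5

36.5


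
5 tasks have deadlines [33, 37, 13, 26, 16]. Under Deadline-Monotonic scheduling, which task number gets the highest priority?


Sort tasks by relative deadline (ascending):
  Task 3: deadline = 13
  Task 5: deadline = 16
  Task 4: deadline = 26
  Task 1: deadline = 33
  Task 2: deadline = 37
Priority order (highest first): [3, 5, 4, 1, 2]
Highest priority task = 3

3


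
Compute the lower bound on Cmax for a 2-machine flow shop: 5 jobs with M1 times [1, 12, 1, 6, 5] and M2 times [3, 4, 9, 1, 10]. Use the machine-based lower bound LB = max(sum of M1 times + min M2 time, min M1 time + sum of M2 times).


LB1 = sum(M1 times) + min(M2 times) = 25 + 1 = 26
LB2 = min(M1 times) + sum(M2 times) = 1 + 27 = 28
Lower bound = max(LB1, LB2) = max(26, 28) = 28

28


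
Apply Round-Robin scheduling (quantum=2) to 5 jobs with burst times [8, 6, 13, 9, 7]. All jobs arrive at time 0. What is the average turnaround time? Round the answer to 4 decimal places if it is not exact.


Time quantum = 2
Execution trace:
  J1 runs 2 units, time = 2
  J2 runs 2 units, time = 4
  J3 runs 2 units, time = 6
  J4 runs 2 units, time = 8
  J5 runs 2 units, time = 10
  J1 runs 2 units, time = 12
  J2 runs 2 units, time = 14
  J3 runs 2 units, time = 16
  J4 runs 2 units, time = 18
  J5 runs 2 units, time = 20
  J1 runs 2 units, time = 22
  J2 runs 2 units, time = 24
  J3 runs 2 units, time = 26
  J4 runs 2 units, time = 28
  J5 runs 2 units, time = 30
  J1 runs 2 units, time = 32
  J3 runs 2 units, time = 34
  J4 runs 2 units, time = 36
  J5 runs 1 units, time = 37
  J3 runs 2 units, time = 39
  J4 runs 1 units, time = 40
  J3 runs 2 units, time = 42
  J3 runs 1 units, time = 43
Finish times: [32, 24, 43, 40, 37]
Average turnaround = 176/5 = 35.2

35.2


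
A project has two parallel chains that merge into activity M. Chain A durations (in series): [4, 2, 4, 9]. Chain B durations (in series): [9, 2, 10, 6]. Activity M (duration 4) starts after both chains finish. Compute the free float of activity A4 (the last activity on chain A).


ES(A4) = sum of predecessors on chain A = 10
EF(A4) = ES + duration = 10 + 9 = 19
Successor of A4 is M. ES(M) = max(sum(A), sum(B)) = max(19, 27) = 27
Free float = ES(successor) - EF(current) = 27 - 19 = 8

8


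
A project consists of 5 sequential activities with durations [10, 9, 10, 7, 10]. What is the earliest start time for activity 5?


Activity 5 starts after activities 1 through 4 complete.
Predecessor durations: [10, 9, 10, 7]
ES = 10 + 9 + 10 + 7 = 36

36


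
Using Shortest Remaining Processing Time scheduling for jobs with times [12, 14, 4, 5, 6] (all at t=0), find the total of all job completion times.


Since all jobs arrive at t=0, SRPT equals SPT ordering.
SPT order: [4, 5, 6, 12, 14]
Completion times:
  Job 1: p=4, C=4
  Job 2: p=5, C=9
  Job 3: p=6, C=15
  Job 4: p=12, C=27
  Job 5: p=14, C=41
Total completion time = 4 + 9 + 15 + 27 + 41 = 96

96


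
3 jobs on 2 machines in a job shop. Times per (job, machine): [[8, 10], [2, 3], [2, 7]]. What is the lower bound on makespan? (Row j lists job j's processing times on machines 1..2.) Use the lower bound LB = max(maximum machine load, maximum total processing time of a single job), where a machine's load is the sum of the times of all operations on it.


Machine loads:
  Machine 1: 8 + 2 + 2 = 12
  Machine 2: 10 + 3 + 7 = 20
Max machine load = 20
Job totals:
  Job 1: 18
  Job 2: 5
  Job 3: 9
Max job total = 18
Lower bound = max(20, 18) = 20

20


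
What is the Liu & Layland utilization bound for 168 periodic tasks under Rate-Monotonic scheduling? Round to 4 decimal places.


Compute 2^(1/168) = 1.0041343992
Subtract 1: 1.0041343992 - 1 = 0.0041343992
Multiply by n: 168 * 0.0041343992 = 0.6945790656
Round to 4 dp: 0.6946

0.6946


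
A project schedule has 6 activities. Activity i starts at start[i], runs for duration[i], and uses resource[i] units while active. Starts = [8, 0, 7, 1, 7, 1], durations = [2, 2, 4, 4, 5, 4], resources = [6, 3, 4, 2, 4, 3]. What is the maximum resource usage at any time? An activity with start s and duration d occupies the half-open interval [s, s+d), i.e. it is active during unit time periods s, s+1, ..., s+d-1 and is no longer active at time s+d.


Each activity i is active on [start_i, start_i + duration_i).
Compute total resource usage per time slot:
  t=0: active resources = [3], total = 3
  t=1: active resources = [3, 2, 3], total = 8
  t=2: active resources = [2, 3], total = 5
  t=3: active resources = [2, 3], total = 5
  t=4: active resources = [2, 3], total = 5
  t=5: active resources = [], total = 0
  t=6: active resources = [], total = 0
  t=7: active resources = [4, 4], total = 8
  t=8: active resources = [6, 4, 4], total = 14
  t=9: active resources = [6, 4, 4], total = 14
  t=10: active resources = [4, 4], total = 8
  t=11: active resources = [4], total = 4
Peak resource demand = 14

14


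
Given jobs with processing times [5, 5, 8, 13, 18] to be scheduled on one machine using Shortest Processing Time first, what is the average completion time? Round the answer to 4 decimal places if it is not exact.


Sort jobs by processing time (SPT order): [5, 5, 8, 13, 18]
Compute completion times sequentially:
  Job 1: processing = 5, completes at 5
  Job 2: processing = 5, completes at 10
  Job 3: processing = 8, completes at 18
  Job 4: processing = 13, completes at 31
  Job 5: processing = 18, completes at 49
Sum of completion times = 113
Average completion time = 113/5 = 22.6

22.6


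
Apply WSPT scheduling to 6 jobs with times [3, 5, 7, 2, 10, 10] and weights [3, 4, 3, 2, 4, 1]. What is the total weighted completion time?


Compute p/w ratios and sort ascending (WSPT): [(3, 3), (2, 2), (5, 4), (7, 3), (10, 4), (10, 1)]
Compute weighted completion times:
  Job (p=3,w=3): C=3, w*C=3*3=9
  Job (p=2,w=2): C=5, w*C=2*5=10
  Job (p=5,w=4): C=10, w*C=4*10=40
  Job (p=7,w=3): C=17, w*C=3*17=51
  Job (p=10,w=4): C=27, w*C=4*27=108
  Job (p=10,w=1): C=37, w*C=1*37=37
Total weighted completion time = 255

255


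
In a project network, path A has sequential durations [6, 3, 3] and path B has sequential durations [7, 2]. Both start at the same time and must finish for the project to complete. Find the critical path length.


Path A total = 6 + 3 + 3 = 12
Path B total = 7 + 2 = 9
Critical path = longest path = max(12, 9) = 12

12


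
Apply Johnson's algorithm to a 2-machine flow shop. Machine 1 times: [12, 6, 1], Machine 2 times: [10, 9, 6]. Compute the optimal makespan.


Apply Johnson's rule:
  Group 1 (a <= b): [(3, 1, 6), (2, 6, 9)]
  Group 2 (a > b): [(1, 12, 10)]
Optimal job order: [3, 2, 1]
Schedule:
  Job 3: M1 done at 1, M2 done at 7
  Job 2: M1 done at 7, M2 done at 16
  Job 1: M1 done at 19, M2 done at 29
Makespan = 29

29


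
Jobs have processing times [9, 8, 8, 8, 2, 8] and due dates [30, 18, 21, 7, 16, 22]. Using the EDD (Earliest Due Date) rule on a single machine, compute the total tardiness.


Sort by due date (EDD order): [(8, 7), (2, 16), (8, 18), (8, 21), (8, 22), (9, 30)]
Compute completion times and tardiness:
  Job 1: p=8, d=7, C=8, tardiness=max(0,8-7)=1
  Job 2: p=2, d=16, C=10, tardiness=max(0,10-16)=0
  Job 3: p=8, d=18, C=18, tardiness=max(0,18-18)=0
  Job 4: p=8, d=21, C=26, tardiness=max(0,26-21)=5
  Job 5: p=8, d=22, C=34, tardiness=max(0,34-22)=12
  Job 6: p=9, d=30, C=43, tardiness=max(0,43-30)=13
Total tardiness = 31

31


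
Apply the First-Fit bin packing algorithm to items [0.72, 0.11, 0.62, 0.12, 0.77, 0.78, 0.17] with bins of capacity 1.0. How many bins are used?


Place items sequentially using First-Fit:
  Item 0.72 -> new Bin 1
  Item 0.11 -> Bin 1 (now 0.83)
  Item 0.62 -> new Bin 2
  Item 0.12 -> Bin 1 (now 0.95)
  Item 0.77 -> new Bin 3
  Item 0.78 -> new Bin 4
  Item 0.17 -> Bin 2 (now 0.79)
Total bins used = 4

4


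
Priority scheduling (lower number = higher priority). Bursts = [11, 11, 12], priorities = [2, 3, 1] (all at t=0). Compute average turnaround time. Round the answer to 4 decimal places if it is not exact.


Sort by priority (ascending = highest first):
Order: [(1, 12), (2, 11), (3, 11)]
Completion times:
  Priority 1, burst=12, C=12
  Priority 2, burst=11, C=23
  Priority 3, burst=11, C=34
Average turnaround = 69/3 = 23.0

23.0


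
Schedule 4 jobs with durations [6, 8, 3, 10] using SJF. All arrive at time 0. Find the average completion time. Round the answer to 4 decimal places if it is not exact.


SJF order (ascending): [3, 6, 8, 10]
Completion times:
  Job 1: burst=3, C=3
  Job 2: burst=6, C=9
  Job 3: burst=8, C=17
  Job 4: burst=10, C=27
Average completion = 56/4 = 14.0

14.0


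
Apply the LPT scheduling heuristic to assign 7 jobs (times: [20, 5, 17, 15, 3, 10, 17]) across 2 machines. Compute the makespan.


Sort jobs in decreasing order (LPT): [20, 17, 17, 15, 10, 5, 3]
Assign each job to the least loaded machine:
  Machine 1: jobs [20, 15, 5, 3], load = 43
  Machine 2: jobs [17, 17, 10], load = 44
Makespan = max load = 44

44


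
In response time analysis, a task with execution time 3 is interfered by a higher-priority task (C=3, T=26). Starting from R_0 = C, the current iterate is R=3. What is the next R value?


R_next = C + ceil(R_prev / T_hp) * C_hp
ceil(3 / 26) = ceil(0.1154) = 1
Interference = 1 * 3 = 3
R_next = 3 + 3 = 6

6


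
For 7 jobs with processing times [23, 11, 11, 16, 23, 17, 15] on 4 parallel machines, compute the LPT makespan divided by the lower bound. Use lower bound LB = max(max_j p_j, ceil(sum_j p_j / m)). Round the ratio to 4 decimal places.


LPT order: [23, 23, 17, 16, 15, 11, 11]
Machine loads after assignment: [34, 23, 28, 31]
LPT makespan = 34
Lower bound = max(max_job, ceil(total/4)) = max(23, 29) = 29
Ratio = 34 / 29 = 1.1724

1.1724


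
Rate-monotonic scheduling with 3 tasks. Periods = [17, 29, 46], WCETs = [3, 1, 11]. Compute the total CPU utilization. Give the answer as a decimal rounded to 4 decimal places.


Compute individual utilizations (exact fractions):
  Task 1: C/T = 3/17 (approx. 0.1765)
  Task 2: C/T = 1/29 (approx. 0.0345)
  Task 3: C/T = 11/46 (approx. 0.2391)
Total utilization U = 3/17 + 1/29 + 11/46 = 10207/22678
Rounded to 4 decimal places: U = 0.4501
RM (Liu & Layland) bound for 3 tasks = 0.779763; compare with U = 10207/22678 (approx. 0.450084)
U <= bound, so schedulable by RM sufficient condition.

0.4501


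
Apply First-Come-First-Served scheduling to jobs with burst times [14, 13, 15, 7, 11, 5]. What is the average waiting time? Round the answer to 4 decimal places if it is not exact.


FCFS order (as given): [14, 13, 15, 7, 11, 5]
Waiting times:
  Job 1: wait = 0
  Job 2: wait = 14
  Job 3: wait = 27
  Job 4: wait = 42
  Job 5: wait = 49
  Job 6: wait = 60
Sum of waiting times = 192
Average waiting time = 192/6 = 32.0

32.0


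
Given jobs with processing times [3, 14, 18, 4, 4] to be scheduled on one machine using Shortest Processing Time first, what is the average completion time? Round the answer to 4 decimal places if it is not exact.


Sort jobs by processing time (SPT order): [3, 4, 4, 14, 18]
Compute completion times sequentially:
  Job 1: processing = 3, completes at 3
  Job 2: processing = 4, completes at 7
  Job 3: processing = 4, completes at 11
  Job 4: processing = 14, completes at 25
  Job 5: processing = 18, completes at 43
Sum of completion times = 89
Average completion time = 89/5 = 17.8

17.8


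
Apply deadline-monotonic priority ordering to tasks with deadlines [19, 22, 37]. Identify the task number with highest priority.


Sort tasks by relative deadline (ascending):
  Task 1: deadline = 19
  Task 2: deadline = 22
  Task 3: deadline = 37
Priority order (highest first): [1, 2, 3]
Highest priority task = 1

1


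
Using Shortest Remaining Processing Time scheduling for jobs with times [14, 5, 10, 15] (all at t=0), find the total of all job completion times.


Since all jobs arrive at t=0, SRPT equals SPT ordering.
SPT order: [5, 10, 14, 15]
Completion times:
  Job 1: p=5, C=5
  Job 2: p=10, C=15
  Job 3: p=14, C=29
  Job 4: p=15, C=44
Total completion time = 5 + 15 + 29 + 44 = 93

93


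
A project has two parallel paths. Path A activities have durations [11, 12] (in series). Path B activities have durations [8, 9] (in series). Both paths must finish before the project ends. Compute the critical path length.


Path A total = 11 + 12 = 23
Path B total = 8 + 9 = 17
Critical path = longest path = max(23, 17) = 23

23


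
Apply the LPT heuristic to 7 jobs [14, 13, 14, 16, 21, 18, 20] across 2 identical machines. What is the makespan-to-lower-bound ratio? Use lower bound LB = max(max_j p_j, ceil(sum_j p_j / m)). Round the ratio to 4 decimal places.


LPT order: [21, 20, 18, 16, 14, 14, 13]
Machine loads after assignment: [64, 52]
LPT makespan = 64
Lower bound = max(max_job, ceil(total/2)) = max(21, 58) = 58
Ratio = 64 / 58 = 1.1034

1.1034


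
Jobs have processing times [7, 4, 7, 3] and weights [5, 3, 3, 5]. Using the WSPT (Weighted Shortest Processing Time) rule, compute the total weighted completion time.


Compute p/w ratios and sort ascending (WSPT): [(3, 5), (4, 3), (7, 5), (7, 3)]
Compute weighted completion times:
  Job (p=3,w=5): C=3, w*C=5*3=15
  Job (p=4,w=3): C=7, w*C=3*7=21
  Job (p=7,w=5): C=14, w*C=5*14=70
  Job (p=7,w=3): C=21, w*C=3*21=63
Total weighted completion time = 169

169


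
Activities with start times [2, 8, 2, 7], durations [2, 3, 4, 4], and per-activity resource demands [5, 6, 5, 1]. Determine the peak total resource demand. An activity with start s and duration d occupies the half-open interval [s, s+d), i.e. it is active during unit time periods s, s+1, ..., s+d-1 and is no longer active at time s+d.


Each activity i is active on [start_i, start_i + duration_i).
Compute total resource usage per time slot:
  t=0: active resources = [], total = 0
  t=1: active resources = [], total = 0
  t=2: active resources = [5, 5], total = 10
  t=3: active resources = [5, 5], total = 10
  t=4: active resources = [5], total = 5
  t=5: active resources = [5], total = 5
  t=6: active resources = [], total = 0
  t=7: active resources = [1], total = 1
  t=8: active resources = [6, 1], total = 7
  t=9: active resources = [6, 1], total = 7
  t=10: active resources = [6, 1], total = 7
Peak resource demand = 10

10


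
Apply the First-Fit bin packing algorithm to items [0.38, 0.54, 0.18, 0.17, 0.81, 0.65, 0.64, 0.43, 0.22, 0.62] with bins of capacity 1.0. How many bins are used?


Place items sequentially using First-Fit:
  Item 0.38 -> new Bin 1
  Item 0.54 -> Bin 1 (now 0.92)
  Item 0.18 -> new Bin 2
  Item 0.17 -> Bin 2 (now 0.35)
  Item 0.81 -> new Bin 3
  Item 0.65 -> Bin 2 (now 1.0)
  Item 0.64 -> new Bin 4
  Item 0.43 -> new Bin 5
  Item 0.22 -> Bin 4 (now 0.86)
  Item 0.62 -> new Bin 6
Total bins used = 6

6


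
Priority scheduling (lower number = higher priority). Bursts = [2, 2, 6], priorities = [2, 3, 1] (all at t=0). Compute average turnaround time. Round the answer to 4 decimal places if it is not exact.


Sort by priority (ascending = highest first):
Order: [(1, 6), (2, 2), (3, 2)]
Completion times:
  Priority 1, burst=6, C=6
  Priority 2, burst=2, C=8
  Priority 3, burst=2, C=10
Average turnaround = 24/3 = 8.0

8.0


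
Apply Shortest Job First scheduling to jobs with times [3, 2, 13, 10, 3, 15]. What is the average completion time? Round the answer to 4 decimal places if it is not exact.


SJF order (ascending): [2, 3, 3, 10, 13, 15]
Completion times:
  Job 1: burst=2, C=2
  Job 2: burst=3, C=5
  Job 3: burst=3, C=8
  Job 4: burst=10, C=18
  Job 5: burst=13, C=31
  Job 6: burst=15, C=46
Average completion = 110/6 = 18.3333

18.3333


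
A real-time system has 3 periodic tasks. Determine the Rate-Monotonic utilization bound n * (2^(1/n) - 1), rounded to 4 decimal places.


Compute 2^(1/3) = 1.2599210499
Subtract 1: 1.2599210499 - 1 = 0.2599210499
Multiply by n: 3 * 0.2599210499 = 0.7797631497
Round to 4 dp: 0.7798

0.7798


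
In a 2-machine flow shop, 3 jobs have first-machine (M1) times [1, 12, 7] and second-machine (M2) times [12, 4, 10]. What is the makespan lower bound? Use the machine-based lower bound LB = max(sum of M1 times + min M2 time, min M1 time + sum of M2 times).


LB1 = sum(M1 times) + min(M2 times) = 20 + 4 = 24
LB2 = min(M1 times) + sum(M2 times) = 1 + 26 = 27
Lower bound = max(LB1, LB2) = max(24, 27) = 27

27
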